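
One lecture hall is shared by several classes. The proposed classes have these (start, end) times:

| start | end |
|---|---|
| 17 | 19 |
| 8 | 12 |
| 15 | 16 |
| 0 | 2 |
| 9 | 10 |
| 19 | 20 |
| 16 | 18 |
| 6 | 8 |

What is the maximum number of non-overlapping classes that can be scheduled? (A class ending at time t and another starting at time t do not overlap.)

6

Sort by end time and greedily take each interval whose start is ≥ the last chosen end.
Sorted by end: (0,2)  (6,8)  (9,10)  (8,12)  (15,16)  (16,18)  (17,19)  (19,20)
take (0,2); take (6,8); take (9,10); take (15,16); take (16,18); take (19,20).
Selected 6 classes.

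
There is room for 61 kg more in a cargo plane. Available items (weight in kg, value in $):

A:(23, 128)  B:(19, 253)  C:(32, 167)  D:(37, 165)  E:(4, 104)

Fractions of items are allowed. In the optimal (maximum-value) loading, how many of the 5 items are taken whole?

Sort by value per unit weight and fill in that order.
Ratios (sorted): E 26.00, B 13.32, A 5.57, C 5.22, D 4.46
take E (4 @ 104); take B (19 @ 253); take A (23 @ 128); take 15/32 of C → 78.28. Capacity used 61/61.
3 item(s) taken whole; one partial (take 15/32 of C).

3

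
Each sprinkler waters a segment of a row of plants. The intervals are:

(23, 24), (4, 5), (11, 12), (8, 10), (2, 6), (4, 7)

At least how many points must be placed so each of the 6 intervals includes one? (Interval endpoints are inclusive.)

By right end: [4,5]  [2,6]  [4,7]  [8,10]  [11,12]  [23,24]
[4,5] uncovered → point at 5; [8,10] uncovered → point at 10; [11,12] uncovered → point at 12; [23,24] uncovered → point at 24.
Points: 5, 10, 12, 24 (4 total).

4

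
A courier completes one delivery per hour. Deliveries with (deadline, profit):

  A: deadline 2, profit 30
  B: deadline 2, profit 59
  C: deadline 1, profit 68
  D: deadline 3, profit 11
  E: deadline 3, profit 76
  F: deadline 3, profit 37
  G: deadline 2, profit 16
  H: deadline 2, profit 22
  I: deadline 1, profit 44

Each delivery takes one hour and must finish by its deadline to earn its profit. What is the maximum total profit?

Sort by profit descending; place each in the latest free slot ≤ its deadline.
Profit order: E=76 C=68 B=59 I=44 F=37 A=30 H=22 G=16 D=11
Assign: E→slot 3, C→slot 1, B→slot 2, I skipped, F skipped, A skipped, H skipped, G skipped, D skipped.
Slots: [1:C] [2:B] [3:E]
Profit = 68 + 59 + 76 = 203

203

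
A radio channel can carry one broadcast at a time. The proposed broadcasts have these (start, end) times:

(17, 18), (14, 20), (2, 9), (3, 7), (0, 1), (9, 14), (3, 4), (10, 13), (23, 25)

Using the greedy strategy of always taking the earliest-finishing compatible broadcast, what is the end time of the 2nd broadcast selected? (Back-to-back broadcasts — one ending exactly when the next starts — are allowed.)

Sorted by end: (0,1)  (3,4)  (3,7)  (2,9)  (10,13)  (9,14)  (17,18)  (14,20)  (23,25)
take (0,1); take (3,4); skip (3,7); skip (2,9); take (10,13); take (17,18); take (23,25).
Selected: (0,1) (3,4) (10,13) (17,18) (23,25)

4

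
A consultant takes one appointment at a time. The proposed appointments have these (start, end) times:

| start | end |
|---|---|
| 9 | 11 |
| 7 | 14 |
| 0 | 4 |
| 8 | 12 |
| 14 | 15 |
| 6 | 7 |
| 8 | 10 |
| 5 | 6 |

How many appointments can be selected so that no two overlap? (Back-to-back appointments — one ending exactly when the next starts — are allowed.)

5

Sort by end time and greedily take each interval whose start is ≥ the last chosen end.
Sorted by end: (0,4)  (5,6)  (6,7)  (8,10)  (9,11)  (8,12)  (7,14)  (14,15)
take (0,4); take (5,6); take (6,7); take (8,10); skip (7,14); take (14,15).
Selected 5 appointments.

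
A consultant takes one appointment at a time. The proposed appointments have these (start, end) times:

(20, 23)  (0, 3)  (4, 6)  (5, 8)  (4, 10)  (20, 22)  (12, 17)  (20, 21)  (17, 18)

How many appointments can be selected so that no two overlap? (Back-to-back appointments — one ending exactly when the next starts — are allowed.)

Sort by end time and greedily take each interval whose start is ≥ the last chosen end.
Sorted by end: (0,3)  (4,6)  (5,8)  (4,10)  (12,17)  (17,18)  (20,21)  (20,22)  (20,23)
take (0,3); take (4,6); take (12,17); take (17,18); take (20,21).
Selected 5 appointments.

5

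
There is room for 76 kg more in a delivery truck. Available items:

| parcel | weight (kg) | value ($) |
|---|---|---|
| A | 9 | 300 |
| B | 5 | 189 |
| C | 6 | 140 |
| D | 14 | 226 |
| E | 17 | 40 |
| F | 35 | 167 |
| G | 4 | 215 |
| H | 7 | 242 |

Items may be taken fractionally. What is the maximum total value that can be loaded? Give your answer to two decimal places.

Greedy by value/weight ratio, highest first.
Ratios (sorted): G 53.75, B 37.80, H 34.57, A 33.33, C 23.33, D 16.14, F 4.77, E 2.35
take G (4 @ 215); take B (5 @ 189); take H (7 @ 242); take A (9 @ 300); take C (6 @ 140); take D (14 @ 226); take 31/35 of F → 147.91. Capacity used 76/76.
Total value = 1459.91

1459.91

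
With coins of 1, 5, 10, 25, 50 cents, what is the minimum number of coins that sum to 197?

8

Greedy: take as many of the largest coin as possible, then repeat with the remainder.
197 − 3×50→47 − 1×25→22 − 2×10→2 − 2×1→0
Total coins = 3 + 1 + 2 + 2 = 8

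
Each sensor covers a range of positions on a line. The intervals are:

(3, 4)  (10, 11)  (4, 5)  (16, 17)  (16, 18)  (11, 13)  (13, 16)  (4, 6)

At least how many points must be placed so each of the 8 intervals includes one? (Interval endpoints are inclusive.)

Process intervals by earliest right end; each time one isn't hit yet, stab at its right endpoint.
Sorted: [3,4] [4,5] [4,6] [10,11] [11,13] [13,16] [16,17] [16,18]
{[3,4],[4,5],[4,6]} hit by 4; {[10,11],[11,13]} hit by 11; {[13,16],[16,17],[16,18]} hit by 16.
Points: 4, 11, 16 (3 total).

3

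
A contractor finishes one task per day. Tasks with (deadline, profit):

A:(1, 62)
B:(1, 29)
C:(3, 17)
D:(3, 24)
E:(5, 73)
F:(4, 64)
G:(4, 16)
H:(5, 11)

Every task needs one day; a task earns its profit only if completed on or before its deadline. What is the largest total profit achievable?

Take jobs in profit order; each goes to the latest open slot no later than its deadline.
By profit: E(d5,73), F(d4,64), A(d1,62), B(d1,29), D(d3,24), C(d3,17), G(d4,16), H(d5,11)
E→slot 5; F→slot 4; A→slot 1; B skipped; D→slot 3; C→slot 2; G skipped; H skipped.
Profit = 62 + 17 + 24 + 64 + 73 = 240

240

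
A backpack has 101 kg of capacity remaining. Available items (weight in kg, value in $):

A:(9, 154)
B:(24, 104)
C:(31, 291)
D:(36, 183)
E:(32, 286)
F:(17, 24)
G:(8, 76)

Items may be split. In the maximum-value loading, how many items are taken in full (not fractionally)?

Greedy by value/weight ratio, highest first.
Ratios (sorted): A 17.11, G 9.50, C 9.39, E 8.94, D 5.08, B 4.33, F 1.41
take A (9 @ 154); take G (8 @ 76); take C (31 @ 291); take E (32 @ 286); take 21/36 of D → 106.75. Capacity used 101/101.
4 item(s) taken whole; one partial (take 21/36 of D).

4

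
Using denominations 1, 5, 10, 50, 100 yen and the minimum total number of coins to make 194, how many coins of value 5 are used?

194 = 1×100 + 1×50 + 4×10 + 4×1
Count of 5: 0

0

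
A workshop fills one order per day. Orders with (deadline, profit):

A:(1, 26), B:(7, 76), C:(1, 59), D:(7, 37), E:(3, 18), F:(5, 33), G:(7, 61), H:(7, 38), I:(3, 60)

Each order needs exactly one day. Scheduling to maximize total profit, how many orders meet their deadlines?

7

Sort by profit descending; place each in the latest free slot ≤ its deadline.
By profit: B(d7,76), G(d7,61), I(d3,60), C(d1,59), H(d7,38), D(d7,37), F(d5,33), A(d1,26), E(d3,18)
B→slot 7; G→slot 6; I→slot 3; C→slot 1; H→slot 5; D→slot 4; F→slot 2; A skipped; E skipped.
7 of 9 scheduled.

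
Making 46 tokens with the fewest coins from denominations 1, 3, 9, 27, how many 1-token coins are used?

Greedy: take as many of the largest coin as possible, then repeat with the remainder.
46 = 1×27 + 2×9 + 1×1
Count of 1: 1

1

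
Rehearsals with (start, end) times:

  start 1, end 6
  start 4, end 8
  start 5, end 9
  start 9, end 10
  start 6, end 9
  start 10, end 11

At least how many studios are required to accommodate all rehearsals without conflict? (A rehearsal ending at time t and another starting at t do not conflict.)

starts: [1, 4, 5, 6, 9, 10]
ends:   [6, 8, 9, 9, 10, 11]
s1→1 s4→2 s5→3  — peak 3.

3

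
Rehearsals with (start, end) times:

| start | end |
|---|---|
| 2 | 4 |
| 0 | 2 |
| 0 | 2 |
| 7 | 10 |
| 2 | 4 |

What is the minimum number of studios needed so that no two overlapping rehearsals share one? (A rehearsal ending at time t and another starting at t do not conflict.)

2

Count concurrent intervals with a sweep; the peak is the room count.
Events (time:±→running): 0:+→1 0:+→2 … peak 2.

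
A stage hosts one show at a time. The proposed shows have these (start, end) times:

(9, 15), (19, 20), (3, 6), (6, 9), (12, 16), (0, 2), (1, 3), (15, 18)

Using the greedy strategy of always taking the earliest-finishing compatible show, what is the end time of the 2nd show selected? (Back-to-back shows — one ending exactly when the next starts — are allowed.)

Sort by end time and greedily take each interval whose start is ≥ the last chosen end.
Sorted by end: (0,2)  (1,3)  (3,6)  (6,9)  (9,15)  (12,16)  (15,18)  (19,20)
take (0,2); skip (1,3); take (3,6); take (6,9); take (9,15); take (15,18); take (19,20).
Selected: (0,2) (3,6) (6,9) (9,15) (15,18) (19,20)

6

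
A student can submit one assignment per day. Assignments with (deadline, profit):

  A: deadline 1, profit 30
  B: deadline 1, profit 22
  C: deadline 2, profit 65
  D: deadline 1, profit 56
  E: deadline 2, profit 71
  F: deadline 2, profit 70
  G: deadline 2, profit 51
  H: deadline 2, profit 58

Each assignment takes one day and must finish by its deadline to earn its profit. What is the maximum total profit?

Sort by profit descending; place each in the latest free slot ≤ its deadline.
By profit: E(d2,71), F(d2,70), C(d2,65), H(d2,58), D(d1,56), G(d2,51), A(d1,30), B(d1,22)
E→slot 2; F→slot 1; C skipped; H skipped; D skipped; G skipped; A skipped; B skipped.
Profit = 70 + 71 = 141

141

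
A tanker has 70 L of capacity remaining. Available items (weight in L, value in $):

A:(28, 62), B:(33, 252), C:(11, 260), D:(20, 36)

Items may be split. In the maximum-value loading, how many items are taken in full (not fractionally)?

2

Greedy by value/weight ratio, highest first.
Ratios (sorted): C 23.64, B 7.64, A 2.21, D 1.80
take C (11 @ 260); take B (33 @ 252); take 26/28 of A → 57.57. Capacity used 70/70.
2 item(s) taken whole; one partial (take 26/28 of A).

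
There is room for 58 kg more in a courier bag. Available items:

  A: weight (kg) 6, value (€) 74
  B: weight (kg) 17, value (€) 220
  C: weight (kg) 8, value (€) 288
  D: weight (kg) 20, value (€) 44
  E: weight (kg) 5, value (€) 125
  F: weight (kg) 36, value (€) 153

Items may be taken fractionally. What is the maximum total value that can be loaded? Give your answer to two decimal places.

800.50

Ratios (sorted): C 36.00, E 25.00, B 12.94, A 12.33, F 4.25, D 2.20
take C (8 @ 288); take E (5 @ 125); take B (17 @ 220); take A (6 @ 74); take 22/36 of F → 93.50. Capacity used 58/58.
Total value = 800.50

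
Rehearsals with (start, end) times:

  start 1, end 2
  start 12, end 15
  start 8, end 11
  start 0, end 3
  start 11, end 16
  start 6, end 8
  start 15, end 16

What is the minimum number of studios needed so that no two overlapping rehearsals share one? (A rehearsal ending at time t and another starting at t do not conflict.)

The answer is the maximum number of intervals overlapping at any instant.
starts: [0, 1, 6, 8, 11, 12, 15]
ends:   [2, 3, 8, 11, 15, 16, 16]
s0→1 s1→2  — peak 2.

2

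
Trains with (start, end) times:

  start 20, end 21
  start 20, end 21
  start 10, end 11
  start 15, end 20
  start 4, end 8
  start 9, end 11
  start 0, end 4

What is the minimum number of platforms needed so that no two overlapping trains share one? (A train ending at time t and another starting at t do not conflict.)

Count concurrent intervals with a sweep; the peak is the room count.
starts: [0, 4, 9, 10, 15, 20, 20]
ends:   [4, 8, 11, 11, 20, 21, 21]
s0→1 e4→0 s4→1 e8→0 s9→1 s10→2  — peak 2.

2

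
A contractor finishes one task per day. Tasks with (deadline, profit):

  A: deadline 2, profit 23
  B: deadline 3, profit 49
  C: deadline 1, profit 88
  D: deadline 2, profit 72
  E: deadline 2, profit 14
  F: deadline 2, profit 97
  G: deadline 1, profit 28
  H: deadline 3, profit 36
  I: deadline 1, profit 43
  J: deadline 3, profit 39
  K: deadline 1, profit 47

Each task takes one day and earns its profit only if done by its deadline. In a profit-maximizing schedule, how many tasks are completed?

3

Take jobs in profit order; each goes to the latest open slot no later than its deadline.
By profit: F(d2,97), C(d1,88), D(d2,72), B(d3,49), K(d1,47), I(d1,43), J(d3,39), H(d3,36), G(d1,28), A(d2,23), E(d2,14)
F→slot 2; C→slot 1; D skipped; B→slot 3; K skipped; I skipped; J skipped; H skipped; G skipped; A skipped; E skipped.
3 of 11 scheduled.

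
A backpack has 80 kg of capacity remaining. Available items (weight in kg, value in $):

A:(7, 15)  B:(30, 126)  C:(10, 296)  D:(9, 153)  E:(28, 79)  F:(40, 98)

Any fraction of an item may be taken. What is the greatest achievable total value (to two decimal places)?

Ratios (sorted): C 29.60, D 17.00, B 4.20, E 2.82, F 2.45, A 2.14
take C (10 @ 296); take D (9 @ 153); take B (30 @ 126); take E (28 @ 79); take 3/40 of F → 7.35. Capacity used 80/80.
Total value = 661.35

661.35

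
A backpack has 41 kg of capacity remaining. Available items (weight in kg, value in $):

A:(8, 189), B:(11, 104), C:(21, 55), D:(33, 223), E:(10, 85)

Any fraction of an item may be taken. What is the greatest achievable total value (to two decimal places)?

459.09

Greedy by value/weight ratio, highest first.
Order: A (189/8=23.62) > B (104/11=9.45) > E (85/10=8.50) > D (223/33=6.76) > C (55/21=2.62)
Fill: take A (8 @ 189) → take B (11 @ 104) → take E (10 @ 85) → take 12/33 of D → 81.09; 41/41 used.
Total value = 459.09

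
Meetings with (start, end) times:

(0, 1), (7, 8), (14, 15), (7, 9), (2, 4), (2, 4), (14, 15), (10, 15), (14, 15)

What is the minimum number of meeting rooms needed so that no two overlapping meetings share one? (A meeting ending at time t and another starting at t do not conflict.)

Count concurrent intervals with a sweep; the peak is the room count.
Events (time:±→running): 0:+→1 1:-→0 2:+→1 2:+→2 4:-→1 4:-→0 7:+→1 7:+→2 8:-→1 9:-→0 10:+→1 14:+→2 14:+→3 14:+→4 … peak 4.

4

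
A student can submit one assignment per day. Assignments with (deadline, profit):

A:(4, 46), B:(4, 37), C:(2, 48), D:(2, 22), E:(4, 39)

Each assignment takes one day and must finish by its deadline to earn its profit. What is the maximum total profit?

170

Sort by profit descending; place each in the latest free slot ≤ its deadline.
By profit: C(d2,48), A(d4,46), E(d4,39), B(d4,37), D(d2,22)
C→slot 2; A→slot 4; E→slot 3; B→slot 1; D skipped.
Profit = 37 + 48 + 39 + 46 = 170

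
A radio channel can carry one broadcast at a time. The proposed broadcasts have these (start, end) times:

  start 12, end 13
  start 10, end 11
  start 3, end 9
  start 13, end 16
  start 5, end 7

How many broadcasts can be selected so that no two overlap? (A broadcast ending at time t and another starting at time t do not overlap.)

4

Sorted by end: (5,7)  (3,9)  (10,11)  (12,13)  (13,16)
take (5,7); skip (3,9); take (10,11); take (12,13); take (13,16).
Selected 4 broadcasts.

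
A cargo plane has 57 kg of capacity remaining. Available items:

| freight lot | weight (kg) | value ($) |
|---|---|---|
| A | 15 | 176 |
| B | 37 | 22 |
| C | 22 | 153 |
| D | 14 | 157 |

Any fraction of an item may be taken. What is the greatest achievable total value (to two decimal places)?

489.57

Order: A (176/15=11.73) > D (157/14=11.21) > C (153/22=6.95) > B (22/37=0.59)
Fill: take A (15 @ 176) → take D (14 @ 157) → take C (22 @ 153) → take 6/37 of B → 3.57; 57/57 used.
Total value = 489.57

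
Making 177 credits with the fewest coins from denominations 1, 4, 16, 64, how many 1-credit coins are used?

Use the largest denomination that fits, subtract, and repeat.
177 − 2×64→49 − 3×16→1 − 1×1→0
Count of 1: 1

1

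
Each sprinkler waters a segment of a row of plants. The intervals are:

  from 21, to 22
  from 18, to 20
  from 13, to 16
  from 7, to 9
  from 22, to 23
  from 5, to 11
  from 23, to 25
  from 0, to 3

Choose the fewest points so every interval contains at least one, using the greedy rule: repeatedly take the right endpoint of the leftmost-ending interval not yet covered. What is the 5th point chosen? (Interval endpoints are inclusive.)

Process intervals by earliest right end; each time one isn't hit yet, stab at its right endpoint.
Sorted: [0,3] [7,9] [5,11] [13,16] [18,20] [21,22] [22,23] [23,25]
{[0,3]} hit by 3; {[7,9],[5,11]} hit by 9; {[13,16]} hit by 16; {[18,20]} hit by 20; {[21,22],[22,23]} hit by 22; {[23,25]} hit by 25.
Points: 3, 9, 16, 20, 22, 25 (6 total).

22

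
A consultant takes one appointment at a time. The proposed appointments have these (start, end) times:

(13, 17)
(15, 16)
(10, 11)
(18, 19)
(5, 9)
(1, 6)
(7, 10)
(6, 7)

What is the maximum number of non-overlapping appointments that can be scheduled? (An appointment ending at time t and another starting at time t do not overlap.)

6

Sort by end time and greedily take each interval whose start is ≥ the last chosen end.
Sorted by end: (1,6)  (6,7)  (5,9)  (7,10)  (10,11)  (15,16)  (13,17)  (18,19)
take (1,6); take (6,7); take (7,10); take (10,11); take (15,16); take (18,19).
Selected 6 appointments.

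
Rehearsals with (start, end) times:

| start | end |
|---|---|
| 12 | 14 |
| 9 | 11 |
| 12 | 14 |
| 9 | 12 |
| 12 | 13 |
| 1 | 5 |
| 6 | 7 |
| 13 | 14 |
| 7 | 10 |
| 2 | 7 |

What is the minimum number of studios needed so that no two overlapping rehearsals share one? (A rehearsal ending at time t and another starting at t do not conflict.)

3

The answer is the maximum number of intervals overlapping at any instant.
starts: [1, 2, 6, 7, 9, 9, 12, 12, 12, 13]
ends:   [5, 7, 7, 10, 11, 12, 13, 14, 14, 14]
s1→1 s2→2 e5→1 s6→2 e7→1 e7→0 s7→1 s9→2 s9→3  — peak 3.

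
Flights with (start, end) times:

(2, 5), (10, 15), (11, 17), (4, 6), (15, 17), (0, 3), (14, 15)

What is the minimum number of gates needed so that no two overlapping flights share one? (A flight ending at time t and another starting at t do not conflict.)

3

starts: [0, 2, 4, 10, 11, 14, 15]
ends:   [3, 5, 6, 15, 15, 17, 17]
s0→1 s2→2 e3→1 s4→2 e5→1 e6→0 s10→1 s11→2 s14→3  — peak 3.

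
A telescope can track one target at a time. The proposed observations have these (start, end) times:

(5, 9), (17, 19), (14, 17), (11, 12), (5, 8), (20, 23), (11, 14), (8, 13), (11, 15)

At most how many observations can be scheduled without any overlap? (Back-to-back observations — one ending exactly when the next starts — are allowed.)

5

Greedy by earliest finish: after sorting by end time, pick each interval compatible with the last pick.
Sorted by end: (5,8)  (5,9)  (11,12)  (8,13)  (11,14)  (11,15)  (14,17)  (17,19)  (20,23)
take (5,8); take (11,12); skip (8,13); take (14,17); take (17,19); take (20,23).
Selected 5 observations.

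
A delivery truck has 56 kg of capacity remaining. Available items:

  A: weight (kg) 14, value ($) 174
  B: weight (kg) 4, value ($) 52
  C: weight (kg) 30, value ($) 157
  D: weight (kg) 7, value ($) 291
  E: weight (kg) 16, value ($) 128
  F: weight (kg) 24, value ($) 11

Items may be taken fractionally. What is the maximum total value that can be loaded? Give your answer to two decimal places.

Greedy by value/weight ratio, highest first.
Ratios (sorted): D 41.57, B 13.00, A 12.43, E 8.00, C 5.23, F 0.46
take D (7 @ 291); take B (4 @ 52); take A (14 @ 174); take E (16 @ 128); take 15/30 of C → 78.50. Capacity used 56/56.
Total value = 723.50

723.50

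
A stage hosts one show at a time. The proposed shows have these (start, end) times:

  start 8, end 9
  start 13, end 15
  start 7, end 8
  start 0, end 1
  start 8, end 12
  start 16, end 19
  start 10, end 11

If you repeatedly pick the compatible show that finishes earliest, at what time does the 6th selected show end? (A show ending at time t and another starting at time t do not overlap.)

19

Sort by end time and greedily take each interval whose start is ≥ the last chosen end.
By end time: (0,1), (7,8), (8,9), (10,11), (8,12), (13,15), (16,19).
Pick (0,1); next start ≥ 1 → (7,8); next start ≥ 8 → (8,9); next start ≥ 9 → (10,11); next start ≥ 11 → (13,15); next start ≥ 15 → (16,19).
Selected: (0,1) (7,8) (8,9) (10,11) (13,15) (16,19)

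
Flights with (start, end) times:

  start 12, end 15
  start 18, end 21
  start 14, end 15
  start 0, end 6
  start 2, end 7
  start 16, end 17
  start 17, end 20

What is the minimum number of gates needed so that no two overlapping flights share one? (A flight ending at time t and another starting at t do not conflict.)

2

Count concurrent intervals with a sweep; the peak is the room count.
Events (time:±→running): 0:+→1 2:+→2 … peak 2.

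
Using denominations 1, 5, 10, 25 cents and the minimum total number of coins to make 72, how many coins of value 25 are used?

2

72 = 2×25 + 2×10 + 2×1
Count of 25: 2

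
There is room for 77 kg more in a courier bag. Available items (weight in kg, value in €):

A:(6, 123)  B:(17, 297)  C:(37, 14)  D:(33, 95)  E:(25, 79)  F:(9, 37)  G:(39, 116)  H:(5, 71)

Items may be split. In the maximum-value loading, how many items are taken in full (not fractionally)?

5

Order: A (123/6=20.50) > B (297/17=17.47) > H (71/5=14.20) > F (37/9=4.11) > E (79/25=3.16) > G (116/39=2.97) > D (95/33=2.88) > C (14/37=0.38)
Fill: take A (6 @ 123) → take B (17 @ 297) → take H (5 @ 71) → take F (9 @ 37) → take E (25 @ 79) → take 15/39 of G → 44.62; 77/77 used.
5 item(s) taken whole; one partial (take 15/39 of G).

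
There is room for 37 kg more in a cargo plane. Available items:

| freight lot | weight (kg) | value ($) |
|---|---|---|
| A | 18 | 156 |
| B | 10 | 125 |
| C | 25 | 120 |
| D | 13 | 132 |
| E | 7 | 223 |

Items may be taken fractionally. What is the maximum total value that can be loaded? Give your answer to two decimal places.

Order: E (223/7=31.86) > B (125/10=12.50) > D (132/13=10.15) > A (156/18=8.67) > C (120/25=4.80)
Fill: take E (7 @ 223) → take B (10 @ 125) → take D (13 @ 132) → take 7/18 of A → 60.67; 37/37 used.
Total value = 540.67

540.67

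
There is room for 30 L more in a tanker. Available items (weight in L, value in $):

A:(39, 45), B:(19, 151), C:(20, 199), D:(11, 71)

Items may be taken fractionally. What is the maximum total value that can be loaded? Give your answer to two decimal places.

278.47

Greedy by value/weight ratio, highest first.
Ratios (sorted): C 9.95, B 7.95, D 6.45, A 1.15
take C (20 @ 199); take 10/19 of B → 79.47. Capacity used 30/30.
Total value = 278.47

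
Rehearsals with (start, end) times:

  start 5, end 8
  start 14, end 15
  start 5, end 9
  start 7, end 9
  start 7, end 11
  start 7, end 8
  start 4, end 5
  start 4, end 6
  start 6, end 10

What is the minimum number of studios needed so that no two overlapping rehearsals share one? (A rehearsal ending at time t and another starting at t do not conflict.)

Events (time:±→running): 4:+→1 4:+→2 5:-→1 5:+→2 5:+→3 6:-→2 6:+→3 7:+→4 7:+→5 7:+→6 … peak 6.

6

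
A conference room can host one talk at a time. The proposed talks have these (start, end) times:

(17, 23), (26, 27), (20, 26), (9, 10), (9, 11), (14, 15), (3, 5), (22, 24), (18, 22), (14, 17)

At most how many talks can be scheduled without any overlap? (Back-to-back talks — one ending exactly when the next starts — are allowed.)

6

Sorted by end: (3,5)  (9,10)  (9,11)  (14,15)  (14,17)  (18,22)  (17,23)  (22,24)  (20,26)  (26,27)
take (3,5); take (9,10); take (14,15); take (18,22); skip (17,23); take (22,24); take (26,27).
Selected 6 talks.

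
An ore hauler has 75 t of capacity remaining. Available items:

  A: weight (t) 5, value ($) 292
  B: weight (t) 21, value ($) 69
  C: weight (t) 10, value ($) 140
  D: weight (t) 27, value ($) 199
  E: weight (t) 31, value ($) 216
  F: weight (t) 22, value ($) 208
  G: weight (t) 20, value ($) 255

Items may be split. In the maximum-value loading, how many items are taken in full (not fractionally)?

Sort by value per unit weight and fill in that order.
Order: A (292/5=58.40) > C (140/10=14.00) > G (255/20=12.75) > F (208/22=9.45) > D (199/27=7.37) > E (216/31=6.97) > B (69/21=3.29)
Fill: take A (5 @ 292) → take C (10 @ 140) → take G (20 @ 255) → take F (22 @ 208) → take 18/27 of D → 132.67; 75/75 used.
4 item(s) taken whole; one partial (take 18/27 of D).

4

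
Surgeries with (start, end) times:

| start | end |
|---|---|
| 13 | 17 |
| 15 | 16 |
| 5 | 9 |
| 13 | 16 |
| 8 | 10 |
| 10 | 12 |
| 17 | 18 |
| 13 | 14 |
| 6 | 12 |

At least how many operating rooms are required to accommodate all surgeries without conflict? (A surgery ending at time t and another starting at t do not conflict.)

3

Count concurrent intervals with a sweep; the peak is the room count.
starts: [5, 6, 8, 10, 13, 13, 13, 15, 17]
ends:   [9, 10, 12, 12, 14, 16, 16, 17, 18]
s5→1 s6→2 s8→3  — peak 3.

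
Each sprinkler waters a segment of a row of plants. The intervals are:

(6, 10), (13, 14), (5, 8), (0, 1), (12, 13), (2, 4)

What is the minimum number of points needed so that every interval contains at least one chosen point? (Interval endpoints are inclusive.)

4

Process intervals by earliest right end; each time one isn't hit yet, stab at its right endpoint.
By right end: [0,1]  [2,4]  [5,8]  [6,10]  [12,13]  [13,14]
[0,1] uncovered → point at 1; [2,4] uncovered → point at 4; [5,8] uncovered → point at 8; [12,13] uncovered → point at 13.
Points: 1, 4, 8, 13 (4 total).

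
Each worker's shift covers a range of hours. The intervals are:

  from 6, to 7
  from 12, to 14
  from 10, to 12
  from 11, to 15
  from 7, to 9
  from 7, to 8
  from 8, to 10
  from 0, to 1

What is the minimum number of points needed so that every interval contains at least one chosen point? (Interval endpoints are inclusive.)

4

Sorted: [0,1] [6,7] [7,8] [7,9] [8,10] [10,12] [12,14] [11,15]
{[0,1]} hit by 1; {[6,7],[7,8],[7,9]} hit by 7; {[8,10],[10,12]} hit by 10; {[12,14],[11,15]} hit by 14.
Points: 1, 7, 10, 14 (4 total).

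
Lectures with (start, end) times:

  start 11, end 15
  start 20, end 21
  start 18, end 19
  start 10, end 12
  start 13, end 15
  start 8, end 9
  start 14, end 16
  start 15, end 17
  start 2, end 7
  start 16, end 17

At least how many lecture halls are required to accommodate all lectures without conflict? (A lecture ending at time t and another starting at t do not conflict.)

3

starts: [2, 8, 10, 11, 13, 14, 15, 16, 18, 20]
ends:   [7, 9, 12, 15, 15, 16, 17, 17, 19, 21]
s2→1 e7→0 s8→1 e9→0 s10→1 s11→2 e12→1 s13→2 s14→3  — peak 3.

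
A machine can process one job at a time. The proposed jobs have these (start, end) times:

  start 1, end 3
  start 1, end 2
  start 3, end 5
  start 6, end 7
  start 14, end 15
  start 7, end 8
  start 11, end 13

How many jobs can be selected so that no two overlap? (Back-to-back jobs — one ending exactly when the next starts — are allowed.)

Sort by end time and greedily take each interval whose start is ≥ the last chosen end.
By end time: (1,2), (1,3), (3,5), (6,7), (7,8), (11,13), (14,15).
Pick (1,2); next start ≥ 2 → (3,5); next start ≥ 5 → (6,7); next start ≥ 7 → (7,8); next start ≥ 8 → (11,13); next start ≥ 13 → (14,15).
Selected 6 jobs.

6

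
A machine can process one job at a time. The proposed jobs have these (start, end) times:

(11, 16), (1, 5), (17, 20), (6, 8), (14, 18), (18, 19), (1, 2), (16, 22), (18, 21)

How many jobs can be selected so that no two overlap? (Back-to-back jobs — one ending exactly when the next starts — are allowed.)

4

Order by finish time; keep every interval that doesn't clash with the previous kept one.
By end time: (1,2), (1,5), (6,8), (11,16), (14,18), (18,19), (17,20), (18,21), (16,22).
Pick (1,2); next start ≥ 2 → (6,8); next start ≥ 8 → (11,16); next start ≥ 16 → (18,19).
Selected 4 jobs.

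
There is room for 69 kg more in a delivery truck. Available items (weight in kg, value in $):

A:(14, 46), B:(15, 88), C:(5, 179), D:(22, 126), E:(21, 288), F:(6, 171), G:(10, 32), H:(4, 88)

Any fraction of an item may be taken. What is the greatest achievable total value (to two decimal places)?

Sort by value per unit weight and fill in that order.
Order: C (179/5=35.80) > F (171/6=28.50) > H (88/4=22.00) > E (288/21=13.71) > B (88/15=5.87) > D (126/22=5.73) > A (46/14=3.29) > G (32/10=3.20)
Fill: take C (5 @ 179) → take F (6 @ 171) → take H (4 @ 88) → take E (21 @ 288) → take B (15 @ 88) → take 18/22 of D → 103.09; 69/69 used.
Total value = 917.09

917.09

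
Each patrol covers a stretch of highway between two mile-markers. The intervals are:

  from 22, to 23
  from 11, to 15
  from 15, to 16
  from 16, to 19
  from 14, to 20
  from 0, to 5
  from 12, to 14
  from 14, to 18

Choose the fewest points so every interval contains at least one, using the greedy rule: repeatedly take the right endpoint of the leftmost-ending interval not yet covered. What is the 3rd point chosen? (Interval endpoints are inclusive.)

Sort by right endpoint; whenever an interval is uncovered, place a point at its right end.
By right end: [0,5]  [12,14]  [11,15]  [15,16]  [14,18]  [16,19]  [14,20]  [22,23]
[0,5] uncovered → point at 5; [12,14] uncovered → point at 14; [15,16] uncovered → point at 16; [22,23] uncovered → point at 23.
Points: 5, 14, 16, 23 (4 total).

16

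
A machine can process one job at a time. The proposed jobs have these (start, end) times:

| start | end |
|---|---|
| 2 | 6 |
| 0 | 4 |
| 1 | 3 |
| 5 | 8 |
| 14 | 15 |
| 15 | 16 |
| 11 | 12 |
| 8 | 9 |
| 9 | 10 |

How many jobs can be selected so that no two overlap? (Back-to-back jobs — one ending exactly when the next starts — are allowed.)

Sort by end time and greedily take each interval whose start is ≥ the last chosen end.
Sorted by end: (1,3)  (0,4)  (2,6)  (5,8)  (8,9)  (9,10)  (11,12)  (14,15)  (15,16)
take (1,3); take (5,8); take (8,9); take (9,10); take (11,12); take (14,15); take (15,16).
Selected 7 jobs.

7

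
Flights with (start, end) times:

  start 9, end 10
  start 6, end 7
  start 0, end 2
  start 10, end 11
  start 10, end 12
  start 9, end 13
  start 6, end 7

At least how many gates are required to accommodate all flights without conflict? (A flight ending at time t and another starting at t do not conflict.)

3

The answer is the maximum number of intervals overlapping at any instant.
Events (time:±→running): 0:+→1 2:-→0 6:+→1 6:+→2 7:-→1 7:-→0 9:+→1 9:+→2 10:-→1 10:+→2 10:+→3 … peak 3.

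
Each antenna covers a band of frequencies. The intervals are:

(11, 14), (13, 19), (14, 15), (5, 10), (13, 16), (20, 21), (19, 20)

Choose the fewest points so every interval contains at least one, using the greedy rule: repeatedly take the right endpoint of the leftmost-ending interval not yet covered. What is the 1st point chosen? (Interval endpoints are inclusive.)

10

By right end: [5,10]  [11,14]  [14,15]  [13,16]  [13,19]  [19,20]  [20,21]
[5,10] uncovered → point at 10; [11,14] uncovered → point at 14; [19,20] uncovered → point at 20.
Points: 10, 14, 20 (3 total).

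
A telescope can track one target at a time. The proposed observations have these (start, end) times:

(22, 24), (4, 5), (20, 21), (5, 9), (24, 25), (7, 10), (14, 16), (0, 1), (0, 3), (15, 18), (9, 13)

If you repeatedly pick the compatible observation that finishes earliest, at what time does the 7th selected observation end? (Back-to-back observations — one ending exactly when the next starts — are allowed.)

24

Sort by end time and greedily take each interval whose start is ≥ the last chosen end.
Sorted by end: (0,1)  (0,3)  (4,5)  (5,9)  (7,10)  (9,13)  (14,16)  (15,18)  (20,21)  (22,24)  (24,25)
take (0,1); take (4,5); take (5,9); take (9,13); take (14,16); take (20,21); take (22,24); take (24,25).
Selected: (0,1) (4,5) (5,9) (9,13) (14,16) (20,21) (22,24) (24,25)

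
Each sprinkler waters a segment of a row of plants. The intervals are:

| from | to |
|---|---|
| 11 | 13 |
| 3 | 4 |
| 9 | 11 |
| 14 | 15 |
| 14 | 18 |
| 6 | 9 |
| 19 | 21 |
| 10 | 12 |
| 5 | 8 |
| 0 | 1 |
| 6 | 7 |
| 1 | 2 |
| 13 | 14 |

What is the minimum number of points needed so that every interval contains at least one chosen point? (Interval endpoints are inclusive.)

6

By right end: [0,1]  [1,2]  [3,4]  [6,7]  [5,8]  [6,9]  [9,11]  [10,12]  [11,13]  [13,14]  [14,15]  [14,18]  [19,21]
[0,1] uncovered → point at 1; [3,4] uncovered → point at 4; [6,7] uncovered → point at 7; [9,11] uncovered → point at 11; [13,14] uncovered → point at 14; [19,21] uncovered → point at 21.
Points: 1, 4, 7, 11, 14, 21 (6 total).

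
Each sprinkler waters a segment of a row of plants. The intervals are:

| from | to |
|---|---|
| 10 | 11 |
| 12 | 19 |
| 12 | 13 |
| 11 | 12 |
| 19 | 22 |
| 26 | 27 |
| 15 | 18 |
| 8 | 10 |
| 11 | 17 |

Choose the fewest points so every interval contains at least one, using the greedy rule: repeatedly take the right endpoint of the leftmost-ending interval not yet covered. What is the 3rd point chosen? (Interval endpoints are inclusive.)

Sort by right endpoint; whenever an interval is uncovered, place a point at its right end.
Sorted: [8,10] [10,11] [11,12] [12,13] [11,17] [15,18] [12,19] [19,22] [26,27]
{[8,10],[10,11]} hit by 10; {[11,12],[12,13],[11,17]} hit by 12; {[15,18],[12,19]} hit by 18; {[19,22]} hit by 22; {[26,27]} hit by 27.
Points: 10, 12, 18, 22, 27 (5 total).

18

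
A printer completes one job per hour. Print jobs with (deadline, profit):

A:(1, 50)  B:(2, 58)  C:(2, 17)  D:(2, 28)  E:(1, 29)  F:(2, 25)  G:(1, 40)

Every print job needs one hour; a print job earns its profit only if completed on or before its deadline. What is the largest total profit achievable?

Sort by profit descending; place each in the latest free slot ≤ its deadline.
Profit order: B=58 A=50 G=40 E=29 D=28 F=25 C=17
Assign: B→slot 2, A→slot 1, G skipped, E skipped, D skipped, F skipped, C skipped.
Slots: [1:A] [2:B]
Profit = 50 + 58 = 108

108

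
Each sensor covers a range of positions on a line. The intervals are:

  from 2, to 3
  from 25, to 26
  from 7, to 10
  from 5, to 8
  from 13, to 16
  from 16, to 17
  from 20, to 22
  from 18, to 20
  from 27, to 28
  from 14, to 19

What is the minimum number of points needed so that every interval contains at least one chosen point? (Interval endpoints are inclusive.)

Sorted: [2,3] [5,8] [7,10] [13,16] [16,17] [14,19] [18,20] [20,22] [25,26] [27,28]
{[2,3]} hit by 3; {[5,8],[7,10]} hit by 8; {[13,16],[16,17],[14,19]} hit by 16; {[18,20],[20,22]} hit by 20; {[25,26]} hit by 26; {[27,28]} hit by 28.
Points: 3, 8, 16, 20, 26, 28 (6 total).

6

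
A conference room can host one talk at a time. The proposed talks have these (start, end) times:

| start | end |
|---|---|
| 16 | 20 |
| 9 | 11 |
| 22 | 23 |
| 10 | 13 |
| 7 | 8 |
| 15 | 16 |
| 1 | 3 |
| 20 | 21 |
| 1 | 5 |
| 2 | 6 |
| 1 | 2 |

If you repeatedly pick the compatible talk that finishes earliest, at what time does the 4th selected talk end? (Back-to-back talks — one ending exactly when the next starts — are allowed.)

11

Sort by end time and greedily take each interval whose start is ≥ the last chosen end.
By end time: (1,2), (1,3), (1,5), (2,6), (7,8), (9,11), (10,13), (15,16), (16,20), (20,21), (22,23).
Pick (1,2); next start ≥ 2 → (2,6); next start ≥ 6 → (7,8); next start ≥ 8 → (9,11); next start ≥ 11 → (15,16); next start ≥ 16 → (16,20); next start ≥ 20 → (20,21); next start ≥ 21 → (22,23).
Selected: (1,2) (2,6) (7,8) (9,11) (15,16) (16,20) (20,21) (22,23)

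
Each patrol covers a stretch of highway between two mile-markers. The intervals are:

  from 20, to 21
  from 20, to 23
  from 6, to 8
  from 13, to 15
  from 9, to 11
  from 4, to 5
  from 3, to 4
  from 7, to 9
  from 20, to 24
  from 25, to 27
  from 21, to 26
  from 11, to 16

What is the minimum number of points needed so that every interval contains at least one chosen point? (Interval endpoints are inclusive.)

By right end: [3,4]  [4,5]  [6,8]  [7,9]  [9,11]  [13,15]  [11,16]  [20,21]  [20,23]  [20,24]  [21,26]  [25,27]
[3,4] uncovered → point at 4; [6,8] uncovered → point at 8; [9,11] uncovered → point at 11; [13,15] uncovered → point at 15; [20,21] uncovered → point at 21; [25,27] uncovered → point at 27.
Points: 4, 8, 11, 15, 21, 27 (6 total).

6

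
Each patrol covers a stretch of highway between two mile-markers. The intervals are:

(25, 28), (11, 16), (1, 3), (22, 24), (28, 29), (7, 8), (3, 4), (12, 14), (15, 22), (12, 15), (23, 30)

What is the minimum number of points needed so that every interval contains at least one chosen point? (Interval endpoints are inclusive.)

Process intervals by earliest right end; each time one isn't hit yet, stab at its right endpoint.
Sorted: [1,3] [3,4] [7,8] [12,14] [12,15] [11,16] [15,22] [22,24] [25,28] [28,29] [23,30]
{[1,3],[3,4]} hit by 3; {[7,8]} hit by 8; {[12,14],[12,15],[11,16]} hit by 14; {[15,22],[22,24]} hit by 22; {[25,28],[28,29],[23,30]} hit by 28.
Points: 3, 8, 14, 22, 28 (5 total).

5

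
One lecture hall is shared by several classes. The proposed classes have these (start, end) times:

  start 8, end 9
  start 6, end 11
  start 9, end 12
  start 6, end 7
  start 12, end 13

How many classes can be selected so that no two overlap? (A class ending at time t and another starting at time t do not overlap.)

Order by finish time; keep every interval that doesn't clash with the previous kept one.
Sorted by end: (6,7)  (8,9)  (6,11)  (9,12)  (12,13)
take (6,7); take (8,9); take (9,12); take (12,13).
Selected 4 classes.

4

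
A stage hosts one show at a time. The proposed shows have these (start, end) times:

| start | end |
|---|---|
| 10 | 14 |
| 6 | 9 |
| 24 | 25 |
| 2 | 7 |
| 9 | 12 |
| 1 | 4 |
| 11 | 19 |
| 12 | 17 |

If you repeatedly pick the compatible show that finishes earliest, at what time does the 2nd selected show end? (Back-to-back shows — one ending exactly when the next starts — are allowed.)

Sort by end time and greedily take each interval whose start is ≥ the last chosen end.
Sorted by end: (1,4)  (2,7)  (6,9)  (9,12)  (10,14)  (12,17)  (11,19)  (24,25)
take (1,4); skip (2,7); take (6,9); take (9,12); take (12,17); take (24,25).
Selected: (1,4) (6,9) (9,12) (12,17) (24,25)

9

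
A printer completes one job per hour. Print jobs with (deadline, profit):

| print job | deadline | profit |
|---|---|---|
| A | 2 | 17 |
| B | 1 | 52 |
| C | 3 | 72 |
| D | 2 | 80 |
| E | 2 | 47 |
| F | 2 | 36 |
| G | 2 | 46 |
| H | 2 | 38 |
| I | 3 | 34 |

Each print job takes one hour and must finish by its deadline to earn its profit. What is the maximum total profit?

Take jobs in profit order; each goes to the latest open slot no later than its deadline.
By profit: D(d2,80), C(d3,72), B(d1,52), E(d2,47), G(d2,46), H(d2,38), F(d2,36), I(d3,34), A(d2,17)
D→slot 2; C→slot 3; B→slot 1; E skipped; G skipped; H skipped; F skipped; I skipped; A skipped.
Profit = 52 + 80 + 72 = 204

204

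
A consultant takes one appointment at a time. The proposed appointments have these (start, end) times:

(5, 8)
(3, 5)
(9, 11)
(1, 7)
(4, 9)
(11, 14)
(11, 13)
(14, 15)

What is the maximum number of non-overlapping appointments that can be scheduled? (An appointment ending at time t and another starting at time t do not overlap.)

By end time: (3,5), (1,7), (5,8), (4,9), (9,11), (11,13), (11,14), (14,15).
Pick (3,5); next start ≥ 5 → (5,8); next start ≥ 8 → (9,11); next start ≥ 11 → (11,13); next start ≥ 13 → (14,15).
Selected 5 appointments.

5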